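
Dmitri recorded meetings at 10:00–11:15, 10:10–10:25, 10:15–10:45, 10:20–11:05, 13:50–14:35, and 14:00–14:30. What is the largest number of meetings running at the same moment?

4

At 10:20, 4 of the intervals are simultaneously active.
No point has more.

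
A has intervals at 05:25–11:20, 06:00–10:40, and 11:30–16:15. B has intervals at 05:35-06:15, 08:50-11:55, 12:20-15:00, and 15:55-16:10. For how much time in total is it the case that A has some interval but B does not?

A, merged: 05:25-11:20, 11:30-16:15.
A \ B = 05:25-05:35, 06:15-08:50, 11:55-12:20, 15:00-15:55, 16:10-16:15.
Total: 10 min + 2 h 35 min + 25 min + 55 min + 5 min = 4 h 10 min.

4 h 10 min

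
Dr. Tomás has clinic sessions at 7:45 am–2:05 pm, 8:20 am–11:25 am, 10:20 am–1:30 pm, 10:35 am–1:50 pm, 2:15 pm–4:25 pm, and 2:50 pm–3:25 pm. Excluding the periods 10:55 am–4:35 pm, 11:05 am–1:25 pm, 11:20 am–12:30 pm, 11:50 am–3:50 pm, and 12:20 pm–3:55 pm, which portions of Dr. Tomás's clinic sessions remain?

First set merges to 7:45 am–2:05 pm, 2:15 pm–4:25 pm.
Second set merges to 10:55 am–4:35 pm.
7:45 am–2:05 pm minus B → 7:45 am–10:55 am.
2:15 pm–4:25 pm: fully covered by B → removed.

7:45 am–10:55 am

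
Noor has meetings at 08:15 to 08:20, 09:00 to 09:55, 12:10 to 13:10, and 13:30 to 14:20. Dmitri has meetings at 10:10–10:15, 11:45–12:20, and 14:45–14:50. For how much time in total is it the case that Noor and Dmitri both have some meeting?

10 min

A ∩ B = 12:10–12:20.
Total: 10 min.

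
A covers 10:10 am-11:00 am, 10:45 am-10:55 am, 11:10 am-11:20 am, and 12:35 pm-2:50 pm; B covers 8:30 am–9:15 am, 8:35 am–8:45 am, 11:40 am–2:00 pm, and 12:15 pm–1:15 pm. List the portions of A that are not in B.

A, merged: 10:10 am–11:00 am, 11:10 am–11:20 am, 12:35 pm–2:50 pm.
B, merged: 8:30 am–9:15 am, 11:40 am–2:00 pm.
10:10 am–11:00 am: nothing removed.
11:10 am–11:20 am: nothing removed.
12:35 pm–2:50 pm \ B = 2:00 pm–2:50 pm.

10:10 am–11:00 am, 11:10 am–11:20 am, 2:00 pm–2:50 pm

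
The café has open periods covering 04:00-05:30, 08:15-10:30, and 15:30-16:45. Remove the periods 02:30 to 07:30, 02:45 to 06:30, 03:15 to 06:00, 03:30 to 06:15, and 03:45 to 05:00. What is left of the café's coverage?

08:15–10:30, 15:30–16:45

B, merged: 02:30–07:30.
04:00–05:30 lies entirely inside B → drops out.
08:15–10:30 is untouched.
15:30–16:45 is untouched.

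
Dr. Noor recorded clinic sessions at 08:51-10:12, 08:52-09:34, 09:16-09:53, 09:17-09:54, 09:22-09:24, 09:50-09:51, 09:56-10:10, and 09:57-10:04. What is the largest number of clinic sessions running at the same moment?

5

Walk the sorted start/end points keeping a running depth.
The depth first hits 5 at 09:22.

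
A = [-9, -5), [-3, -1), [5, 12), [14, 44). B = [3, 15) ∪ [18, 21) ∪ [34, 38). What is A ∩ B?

[5, 12) ∪ [14, 15) ∪ [18, 21) ∪ [34, 38)

[-9, -5): no overlap with the second set.
[-3, -1): no overlap with the second set.
[5, 12) meets the second set on [5, 12).
[14, 44) meets the second set on [14, 15), [18, 21), [34, 38).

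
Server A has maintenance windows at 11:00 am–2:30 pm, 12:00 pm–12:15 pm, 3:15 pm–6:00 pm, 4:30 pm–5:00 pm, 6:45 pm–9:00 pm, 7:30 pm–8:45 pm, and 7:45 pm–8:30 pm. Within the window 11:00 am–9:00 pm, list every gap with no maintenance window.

2:30 pm-3:15 pm, 6:00 pm-6:45 pm

The merged coverage is 11:00 am-2:30 pm, 3:15 pm-6:00 pm, 6:45 pm-9:00 pm.
Uncovered inside 11:00 am-9:00 pm: 2:30 pm-3:15 pm, 6:00 pm-6:45 pm.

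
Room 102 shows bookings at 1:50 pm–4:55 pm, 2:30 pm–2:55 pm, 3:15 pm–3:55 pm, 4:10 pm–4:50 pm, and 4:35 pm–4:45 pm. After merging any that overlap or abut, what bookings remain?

1:50 pm-4:55 pm

2:30 pm-2:55 pm overlaps/touches 1:50 pm-4:55 pm → extend to 1:50 pm-4:55 pm.
3:15 pm-3:55 pm overlaps/touches 1:50 pm-4:55 pm → extend to 1:50 pm-4:55 pm.
4:10 pm-4:50 pm overlaps/touches 1:50 pm-4:55 pm → extend to 1:50 pm-4:55 pm.
4:35 pm-4:45 pm overlaps/touches 1:50 pm-4:55 pm → extend to 1:50 pm-4:55 pm.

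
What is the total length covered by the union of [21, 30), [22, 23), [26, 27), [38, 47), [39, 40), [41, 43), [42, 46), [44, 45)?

Merged: [21, 30), [38, 47).
Lengths: 9 + 9 = 18.

18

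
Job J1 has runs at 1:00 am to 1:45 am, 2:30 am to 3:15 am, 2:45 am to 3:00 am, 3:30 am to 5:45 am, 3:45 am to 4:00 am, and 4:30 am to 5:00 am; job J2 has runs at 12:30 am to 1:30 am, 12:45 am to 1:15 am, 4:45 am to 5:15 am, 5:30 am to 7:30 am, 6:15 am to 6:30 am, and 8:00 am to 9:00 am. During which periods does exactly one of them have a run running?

12:30 am–1:00 am, 1:30 am–1:45 am, 2:30 am–3:15 am, 3:30 am–4:45 am, 5:15 am–5:30 am, 5:45 am–7:30 am, 8:00 am–9:00 am

First set merges to 1:00 am–1:45 am, 2:30 am–3:15 am, 3:30 am–5:45 am.
Second set merges to 12:30 am–1:30 am, 4:45 am–5:15 am, 5:30 am–7:30 am, 8:00 am–9:00 am.
A \ B = 1:30 am–1:45 am, 2:30 am–3:15 am, 3:30 am–4:45 am, 5:15 am–5:30 am.
B \ A = 12:30 am–1:00 am, 5:45 am–7:30 am, 8:00 am–9:00 am.
Union of the two gives the symmetric difference.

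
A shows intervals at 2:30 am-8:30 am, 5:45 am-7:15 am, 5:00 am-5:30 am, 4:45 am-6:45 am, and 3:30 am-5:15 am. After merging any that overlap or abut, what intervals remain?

Sort by start: 2:30 am–8:30 am, 3:30 am–5:15 am, 4:45 am–6:45 am, 5:00 am–5:30 am, 5:45 am–7:15 am.
3:30 am–5:15 am overlaps/touches 2:30 am–8:30 am → extend to 2:30 am–8:30 am.
4:45 am–6:45 am overlaps/touches 2:30 am–8:30 am → extend to 2:30 am–8:30 am.
5:00 am–5:30 am overlaps/touches 2:30 am–8:30 am → extend to 2:30 am–8:30 am.
5:45 am–7:15 am overlaps/touches 2:30 am–8:30 am → extend to 2:30 am–8:30 am.

2:30 am–8:30 am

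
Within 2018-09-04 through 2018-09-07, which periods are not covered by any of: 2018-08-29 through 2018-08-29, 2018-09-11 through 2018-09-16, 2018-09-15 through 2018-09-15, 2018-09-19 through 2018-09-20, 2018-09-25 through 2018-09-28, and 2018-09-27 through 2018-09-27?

Covered (merged): 2018-08-29 through 2018-08-29, 2018-09-11 through 2018-09-16, 2018-09-19 through 2018-09-20, 2018-09-25 through 2018-09-28.
Gaps within 2018-09-04 through 2018-09-07: 2018-09-04 through 2018-09-07.

2018-09-04 through 2018-09-07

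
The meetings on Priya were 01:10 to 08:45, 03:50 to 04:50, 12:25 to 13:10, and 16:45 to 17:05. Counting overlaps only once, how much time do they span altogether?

8 h 40 min

Merged: 01:10–08:45, 12:25–13:10, 16:45–17:05.
Lengths: 7 h 35 min + 45 min + 20 min = 8 h 40 min.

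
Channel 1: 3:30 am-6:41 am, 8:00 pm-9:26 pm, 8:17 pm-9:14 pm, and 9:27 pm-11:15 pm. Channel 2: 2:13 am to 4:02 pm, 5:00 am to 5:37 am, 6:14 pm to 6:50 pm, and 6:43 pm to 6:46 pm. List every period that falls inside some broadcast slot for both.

3:30 am–6:41 am

First set merges to 3:30 am–6:41 am, 8:00 pm–9:26 pm, 9:27 pm–11:15 pm.
Second set merges to 2:13 am–4:02 pm, 6:14 pm–6:50 pm.
3:30 am–6:41 am ∩ B → 3:30 am–6:41 am.
8:00 pm–9:26 pm meets no B interval.
9:27 pm–11:15 pm meets no B interval.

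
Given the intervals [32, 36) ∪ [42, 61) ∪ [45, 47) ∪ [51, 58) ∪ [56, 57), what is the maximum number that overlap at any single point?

Walk the sorted start/end points keeping a running depth.
The depth first hits 3 at 56.

3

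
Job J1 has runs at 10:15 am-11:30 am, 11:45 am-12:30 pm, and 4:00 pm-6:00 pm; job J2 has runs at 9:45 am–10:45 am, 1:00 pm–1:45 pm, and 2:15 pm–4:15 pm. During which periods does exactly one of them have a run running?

9:45 am–10:15 am, 10:45 am–11:30 am, 11:45 am–12:30 pm, 1:00 pm–1:45 pm, 2:15 pm–4:00 pm, 4:15 pm–6:00 pm

Only in the first: 10:45 am–11:30 am, 11:45 am–12:30 pm, 4:15 pm–6:00 pm.
Only in the second: 9:45 am–10:15 am, 1:00 pm–1:45 pm, 2:15 pm–4:00 pm.
Together these are the periods covered by exactly one.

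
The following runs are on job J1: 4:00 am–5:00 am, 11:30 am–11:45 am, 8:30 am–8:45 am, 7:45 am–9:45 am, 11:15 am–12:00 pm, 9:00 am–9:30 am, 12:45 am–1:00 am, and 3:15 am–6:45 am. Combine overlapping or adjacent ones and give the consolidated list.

Sort by start: 12:45 am–1:00 am, 3:15 am–6:45 am, 4:00 am–5:00 am, 7:45 am–9:45 am, 8:30 am–8:45 am, 9:00 am–9:30 am, 11:15 am–12:00 pm, 11:30 am–11:45 am.
3:15 am–6:45 am is disjoint → start new block.
4:00 am–5:00 am overlaps/touches 3:15 am–6:45 am → extend to 3:15 am–6:45 am.
7:45 am–9:45 am is disjoint → start new block.
8:30 am–8:45 am overlaps/touches 7:45 am–9:45 am → extend to 7:45 am–9:45 am.
9:00 am–9:30 am overlaps/touches 7:45 am–9:45 am → extend to 7:45 am–9:45 am.
11:15 am–12:00 pm is disjoint → start new block.
11:30 am–11:45 am overlaps/touches 11:15 am–12:00 pm → extend to 11:15 am–12:00 pm.

12:45 am–1:00 am, 3:15 am–6:45 am, 7:45 am–9:45 am, 11:15 am–12:00 pm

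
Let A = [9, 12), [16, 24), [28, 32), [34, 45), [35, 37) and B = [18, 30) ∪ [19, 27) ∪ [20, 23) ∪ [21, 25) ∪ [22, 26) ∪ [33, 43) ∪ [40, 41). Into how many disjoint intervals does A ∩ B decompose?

Merge the first list: [9, 12), [16, 24), [28, 32), [34, 45).
Merge the second list: [18, 30), [33, 43).
A ∩ B = [18, 24), [28, 30), [34, 43).
That is 3 disjoint pieces.

3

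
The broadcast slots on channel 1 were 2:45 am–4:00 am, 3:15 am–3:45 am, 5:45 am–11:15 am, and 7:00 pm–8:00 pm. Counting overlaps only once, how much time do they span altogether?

7 h 45 min

Merged: 2:45 am–4:00 am, 5:45 am–11:15 am, 7:00 pm–8:00 pm.
Lengths: 1 h 15 min + 5 h 30 min + 1 h = 7 h 45 min.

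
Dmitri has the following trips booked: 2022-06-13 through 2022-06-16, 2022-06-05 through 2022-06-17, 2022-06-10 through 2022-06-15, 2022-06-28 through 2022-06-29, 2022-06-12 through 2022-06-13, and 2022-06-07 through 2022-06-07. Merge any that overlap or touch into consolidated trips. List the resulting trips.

2022-06-05 through 2022-06-17, 2022-06-28 through 2022-06-29

Sort by start: 2022-06-05 through 2022-06-17, 2022-06-07 through 2022-06-07, 2022-06-10 through 2022-06-15, 2022-06-12 through 2022-06-13, 2022-06-13 through 2022-06-16, 2022-06-28 through 2022-06-29.
2022-06-07 through 2022-06-07 overlaps/touches 2022-06-05 through 2022-06-17 → extend to 2022-06-05 through 2022-06-17.
2022-06-10 through 2022-06-15 overlaps/touches 2022-06-05 through 2022-06-17 → extend to 2022-06-05 through 2022-06-17.
2022-06-12 through 2022-06-13 overlaps/touches 2022-06-05 through 2022-06-17 → extend to 2022-06-05 through 2022-06-17.
2022-06-13 through 2022-06-16 overlaps/touches 2022-06-05 through 2022-06-17 → extend to 2022-06-05 through 2022-06-17.
2022-06-28 through 2022-06-29 is disjoint → start new block.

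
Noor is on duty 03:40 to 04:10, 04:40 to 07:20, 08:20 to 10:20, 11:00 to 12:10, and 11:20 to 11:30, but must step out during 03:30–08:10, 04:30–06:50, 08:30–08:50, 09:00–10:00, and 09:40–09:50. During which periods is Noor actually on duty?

First set merges to 03:40–04:10, 04:40–07:20, 08:20–10:20, 11:00–12:10.
Second set merges to 03:30–08:10, 08:30–08:50, 09:00–10:00.
03:40–04:10: entirely removed.
04:40–07:20: entirely removed.
08:20–10:20 \ B = 08:20–08:30, 08:50–09:00, 10:00–10:20.
11:00–12:10: nothing removed.

08:20–08:30, 08:50–09:00, 10:00–10:20, 11:00–12:10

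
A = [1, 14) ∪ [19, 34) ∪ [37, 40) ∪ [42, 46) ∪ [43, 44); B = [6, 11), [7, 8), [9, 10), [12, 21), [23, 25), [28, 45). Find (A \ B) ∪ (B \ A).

[1, 6) ∪ [11, 12) ∪ [14, 19) ∪ [21, 23) ∪ [25, 28) ∪ [34, 37) ∪ [40, 42) ∪ [45, 46)

First set merges to [1, 14), [19, 34), [37, 40), [42, 46).
Second set merges to [6, 11), [12, 21), [23, 25), [28, 45).
Only in the first: [1, 6), [11, 12), [21, 23), [25, 28), [45, 46).
Only in the second: [14, 19), [34, 37), [40, 42).
Together these are the periods covered by exactly one.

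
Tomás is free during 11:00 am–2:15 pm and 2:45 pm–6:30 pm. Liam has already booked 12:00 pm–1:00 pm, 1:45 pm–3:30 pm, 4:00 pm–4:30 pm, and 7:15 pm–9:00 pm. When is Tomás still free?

11:00 am-12:00 pm, 1:00 pm-1:45 pm, 3:30 pm-4:00 pm, 4:30 pm-6:30 pm

11:00 am-2:15 pm \ B = 11:00 am-12:00 pm, 1:00 pm-1:45 pm.
2:45 pm-6:30 pm \ B = 3:30 pm-4:00 pm, 4:30 pm-6:30 pm.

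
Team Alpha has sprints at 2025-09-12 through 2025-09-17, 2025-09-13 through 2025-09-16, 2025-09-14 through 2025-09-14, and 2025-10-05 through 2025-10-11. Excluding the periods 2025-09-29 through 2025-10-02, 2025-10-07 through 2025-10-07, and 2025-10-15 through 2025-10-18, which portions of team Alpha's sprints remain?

First set merges to 2025-09-12 through 2025-09-17, 2025-10-05 through 2025-10-11.
2025-09-12 through 2025-09-17: nothing removed.
2025-10-05 through 2025-10-11 \ B = 2025-10-05 through 2025-10-06, 2025-10-08 through 2025-10-11.

2025-09-12 through 2025-09-17, 2025-10-05 through 2025-10-06, 2025-10-08 through 2025-10-11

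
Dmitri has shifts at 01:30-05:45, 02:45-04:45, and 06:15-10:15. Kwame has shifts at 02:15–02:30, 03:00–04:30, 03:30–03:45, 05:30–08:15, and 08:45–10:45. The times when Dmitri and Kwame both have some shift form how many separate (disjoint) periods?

Merge the first list: 01:30–05:45, 06:15–10:15.
Merge the second list: 02:15–02:30, 03:00–04:30, 05:30–08:15, 08:45–10:45.
A ∩ B = 02:15–02:30, 03:00–04:30, 05:30–05:45, 06:15–08:15, 08:45–10:15.
That is 5 disjoint pieces.

5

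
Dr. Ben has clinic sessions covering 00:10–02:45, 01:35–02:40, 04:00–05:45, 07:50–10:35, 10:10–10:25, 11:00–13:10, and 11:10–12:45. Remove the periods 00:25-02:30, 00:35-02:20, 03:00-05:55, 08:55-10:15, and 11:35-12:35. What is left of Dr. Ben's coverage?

Merge the first list: 00:10–02:45, 04:00–05:45, 07:50–10:35, 11:00–13:10.
Merge the second list: 00:25–02:30, 03:00–05:55, 08:55–10:15, 11:35–12:35.
00:10–02:45 with B removed leaves 00:10–00:25, 02:30–02:45.
04:00–05:45 lies entirely inside B → drops out.
07:50–10:35 with B removed leaves 07:50–08:55, 10:15–10:35.
11:00–13:10 with B removed leaves 11:00–11:35, 12:35–13:10.

00:10–00:25, 02:30–02:45, 07:50–08:55, 10:15–10:35, 11:00–11:35, 12:35–13:10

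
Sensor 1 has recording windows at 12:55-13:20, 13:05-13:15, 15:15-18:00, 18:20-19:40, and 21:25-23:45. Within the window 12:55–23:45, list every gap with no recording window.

Covered (merged): 12:55–13:20, 15:15–18:00, 18:20–19:40, 21:25–23:45.
Complement within 12:55–23:45: 13:20–15:15, 18:00–18:20, 19:40–21:25.

13:20–15:15, 18:00–18:20, 19:40–21:25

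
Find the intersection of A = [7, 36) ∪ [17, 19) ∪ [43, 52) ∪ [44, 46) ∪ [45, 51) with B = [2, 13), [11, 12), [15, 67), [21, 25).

A, merged: [7, 36), [43, 52).
B, merged: [2, 13), [15, 67).
[7, 36) ∩ B → [7, 13), [15, 36).
[43, 52) ∩ B → [43, 52).

[7, 13) ∪ [15, 36) ∪ [43, 52)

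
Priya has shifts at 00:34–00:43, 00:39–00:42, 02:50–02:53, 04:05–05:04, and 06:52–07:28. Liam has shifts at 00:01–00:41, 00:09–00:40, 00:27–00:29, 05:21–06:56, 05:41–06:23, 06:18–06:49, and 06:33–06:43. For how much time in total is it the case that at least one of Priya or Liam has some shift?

3 h 51 min

A, merged: 00:34–00:43, 02:50–02:53, 04:05–05:04, 06:52–07:28.
B, merged: 00:01–00:41, 05:21–06:56.
A ∪ B = 00:01–00:43, 02:50–02:53, 04:05–05:04, 05:21–07:28.
Total: 42 min + 3 min + 59 min + 2 h 7 min = 3 h 51 min.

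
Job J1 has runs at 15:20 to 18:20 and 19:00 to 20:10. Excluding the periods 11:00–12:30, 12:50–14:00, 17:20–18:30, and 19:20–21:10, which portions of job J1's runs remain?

15:20-17:20, 19:00-19:20

15:20-18:20 minus B → 15:20-17:20.
19:00-20:10 minus B → 19:00-19:20.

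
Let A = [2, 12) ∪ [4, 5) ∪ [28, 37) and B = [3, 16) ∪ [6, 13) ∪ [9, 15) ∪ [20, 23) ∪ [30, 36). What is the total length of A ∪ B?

26

Merge the first list: [2, 12), [28, 37).
Merge the second list: [3, 16), [20, 23), [30, 36).
A ∪ B = [2, 16), [20, 23), [28, 37).
Total: 14 + 3 + 9 = 26.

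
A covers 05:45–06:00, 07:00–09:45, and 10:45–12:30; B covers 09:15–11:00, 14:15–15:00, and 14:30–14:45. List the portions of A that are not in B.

05:45–06:00, 07:00–09:15, 11:00–12:30

Merge the second list: 09:15–11:00, 14:15–15:00.
05:45–06:00 is untouched.
07:00–09:45 with B removed leaves 07:00–09:15.
10:45–12:30 with B removed leaves 11:00–12:30.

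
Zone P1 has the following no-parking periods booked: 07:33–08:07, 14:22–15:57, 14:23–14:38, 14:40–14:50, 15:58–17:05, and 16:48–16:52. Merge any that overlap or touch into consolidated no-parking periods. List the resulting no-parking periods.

14:22–15:57 is disjoint → start new block.
14:23–14:38 overlaps/touches 14:22–15:57 → extend to 14:22–15:57.
14:40–14:50 overlaps/touches 14:22–15:57 → extend to 14:22–15:57.
15:58–17:05 is disjoint → start new block.
16:48–16:52 overlaps/touches 15:58–17:05 → extend to 15:58–17:05.

07:33–08:07, 14:22–15:57, 15:58–17:05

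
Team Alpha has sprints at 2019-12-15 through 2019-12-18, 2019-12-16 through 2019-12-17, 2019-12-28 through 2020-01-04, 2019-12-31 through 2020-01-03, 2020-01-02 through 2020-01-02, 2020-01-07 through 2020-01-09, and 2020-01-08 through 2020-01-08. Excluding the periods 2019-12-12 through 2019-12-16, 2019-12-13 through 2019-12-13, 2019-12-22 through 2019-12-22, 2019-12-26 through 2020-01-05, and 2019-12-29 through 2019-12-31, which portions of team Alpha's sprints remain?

2019-12-17 through 2019-12-18, 2020-01-07 through 2020-01-09

First set merges to 2019-12-15 through 2019-12-18, 2019-12-28 through 2020-01-04, 2020-01-07 through 2020-01-09.
Second set merges to 2019-12-12 through 2019-12-16, 2019-12-22 through 2019-12-22, 2019-12-26 through 2020-01-05.
2019-12-15 through 2019-12-18 \ B = 2019-12-17 through 2019-12-18.
2019-12-28 through 2020-01-04: entirely removed.
2020-01-07 through 2020-01-09: nothing removed.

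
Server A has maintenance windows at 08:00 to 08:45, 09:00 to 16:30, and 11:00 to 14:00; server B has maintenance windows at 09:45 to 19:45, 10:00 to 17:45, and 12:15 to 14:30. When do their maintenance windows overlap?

09:45-16:30

Merge the first list: 08:00-08:45, 09:00-16:30.
Merge the second list: 09:45-19:45.
08:00-08:45 meets no B interval.
09:00-16:30 ∩ B → 09:45-16:30.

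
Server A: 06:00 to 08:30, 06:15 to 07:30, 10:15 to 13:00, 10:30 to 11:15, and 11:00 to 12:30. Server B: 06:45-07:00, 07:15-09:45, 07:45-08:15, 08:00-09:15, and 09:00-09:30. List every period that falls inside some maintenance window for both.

First set merges to 06:00–08:30, 10:15–13:00.
Second set merges to 06:45–07:00, 07:15–09:45.
06:00–08:30 ∩ B → 06:45–07:00, 07:15–08:30.
10:15–13:00 meets no B interval.

06:45–07:00, 07:15–08:30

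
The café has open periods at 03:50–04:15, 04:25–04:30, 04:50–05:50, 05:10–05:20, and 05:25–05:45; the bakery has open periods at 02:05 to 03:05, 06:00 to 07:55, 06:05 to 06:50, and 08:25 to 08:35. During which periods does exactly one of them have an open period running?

02:05-03:05, 03:50-04:15, 04:25-04:30, 04:50-05:50, 06:00-07:55, 08:25-08:35

A, merged: 03:50-04:15, 04:25-04:30, 04:50-05:50.
B, merged: 02:05-03:05, 06:00-07:55, 08:25-08:35.
Only in the first: 03:50-04:15, 04:25-04:30, 04:50-05:50.
Only in the second: 02:05-03:05, 06:00-07:55, 08:25-08:35.
Together these are the periods covered by exactly one.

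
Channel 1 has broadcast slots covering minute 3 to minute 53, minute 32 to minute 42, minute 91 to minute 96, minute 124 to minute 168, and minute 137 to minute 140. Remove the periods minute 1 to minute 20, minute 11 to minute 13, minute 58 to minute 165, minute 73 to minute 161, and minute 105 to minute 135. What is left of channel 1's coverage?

Merge the first list: minute 3 to minute 53, minute 91 to minute 96, minute 124 to minute 168.
Merge the second list: minute 1 to minute 20, minute 58 to minute 165.
minute 3 to minute 53 with B removed leaves minute 20 to minute 53.
minute 91 to minute 96 lies entirely inside B → drops out.
minute 124 to minute 168 with B removed leaves minute 165 to minute 168.

minute 20 to minute 53, minute 165 to minute 168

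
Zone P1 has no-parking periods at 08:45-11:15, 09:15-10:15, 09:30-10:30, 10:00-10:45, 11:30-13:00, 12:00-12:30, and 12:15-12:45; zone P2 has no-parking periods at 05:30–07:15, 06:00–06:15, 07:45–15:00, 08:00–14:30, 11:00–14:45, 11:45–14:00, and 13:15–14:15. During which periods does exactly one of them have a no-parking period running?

A, merged: 08:45–11:15, 11:30–13:00.
B, merged: 05:30–07:15, 07:45–15:00.
Only in the first: none.
Only in the second: 05:30–07:15, 07:45–08:45, 11:15–11:30, 13:00–15:00.
Together these are the periods covered by exactly one.

05:30–07:15, 07:45–08:45, 11:15–11:30, 13:00–15:00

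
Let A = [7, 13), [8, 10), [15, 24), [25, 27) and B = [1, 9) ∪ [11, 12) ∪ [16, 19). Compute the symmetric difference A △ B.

[1, 7) ∪ [9, 11) ∪ [12, 13) ∪ [15, 16) ∪ [19, 24) ∪ [25, 27)

First set merges to [7, 13), [15, 24), [25, 27).
Only in the first: [9, 11), [12, 13), [15, 16), [19, 24), [25, 27).
Only in the second: [1, 7).
Together these are the periods covered by exactly one.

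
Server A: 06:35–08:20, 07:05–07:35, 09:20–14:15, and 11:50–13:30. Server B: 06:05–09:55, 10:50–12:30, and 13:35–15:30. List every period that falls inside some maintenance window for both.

First set merges to 06:35–08:20, 09:20–14:15.
06:35–08:20 meets the second set on 06:35–08:20.
09:20–14:15 meets the second set on 09:20–09:55, 10:50–12:30, 13:35–14:15.

06:35–08:20, 09:20–09:55, 10:50–12:30, 13:35–14:15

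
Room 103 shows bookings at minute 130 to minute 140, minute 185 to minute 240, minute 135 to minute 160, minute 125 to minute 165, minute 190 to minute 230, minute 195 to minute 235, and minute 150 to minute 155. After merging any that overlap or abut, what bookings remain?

minute 125 to minute 165, minute 185 to minute 240

Sort by start: minute 125 to minute 165, minute 130 to minute 140, minute 135 to minute 160, minute 150 to minute 155, minute 185 to minute 240, minute 190 to minute 230, minute 195 to minute 235.
minute 130 to minute 140 overlaps/touches minute 125 to minute 165 → extend to minute 125 to minute 165.
minute 135 to minute 160 overlaps/touches minute 125 to minute 165 → extend to minute 125 to minute 165.
minute 150 to minute 155 overlaps/touches minute 125 to minute 165 → extend to minute 125 to minute 165.
minute 185 to minute 240 is disjoint → start new block.
minute 190 to minute 230 overlaps/touches minute 185 to minute 240 → extend to minute 185 to minute 240.
minute 195 to minute 235 overlaps/touches minute 185 to minute 240 → extend to minute 185 to minute 240.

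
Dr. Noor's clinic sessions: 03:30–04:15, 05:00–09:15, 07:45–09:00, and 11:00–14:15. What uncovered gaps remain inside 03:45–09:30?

Covered (merged): 03:30–04:15, 05:00–09:15, 11:00–14:15.
Complement within 03:45–09:30: 04:15–05:00, 09:15–09:30.

04:15–05:00, 09:15–09:30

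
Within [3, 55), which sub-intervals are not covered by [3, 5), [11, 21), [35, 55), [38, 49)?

[5, 11) ∪ [21, 35)

After merging, the occupied span is [3, 5), [11, 21), [35, 55).
Uncovered inside [3, 55): [5, 11), [21, 35).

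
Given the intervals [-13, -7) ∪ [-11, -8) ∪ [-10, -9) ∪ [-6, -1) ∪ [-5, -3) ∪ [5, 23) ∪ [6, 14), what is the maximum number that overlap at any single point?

Walk the sorted start/end points keeping a running depth.
The depth first hits 3 at -10.

3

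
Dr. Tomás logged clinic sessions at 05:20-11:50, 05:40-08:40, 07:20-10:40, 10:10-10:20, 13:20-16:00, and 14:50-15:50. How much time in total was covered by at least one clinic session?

9 h 10 min

Merged: 05:20–11:50, 13:20–16:00.
Lengths: 6 h 30 min + 2 h 40 min = 9 h 10 min.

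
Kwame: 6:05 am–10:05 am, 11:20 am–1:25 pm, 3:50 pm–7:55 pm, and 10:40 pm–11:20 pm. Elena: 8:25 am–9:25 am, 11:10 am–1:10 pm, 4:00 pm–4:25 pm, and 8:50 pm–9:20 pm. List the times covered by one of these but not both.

A but not B: 6:05 am-8:25 am, 9:25 am-10:05 am, 1:10 pm-1:25 pm, 3:50 pm-4:00 pm, 4:25 pm-7:55 pm, 10:40 pm-11:20 pm.
B but not A: 11:10 am-11:20 am, 8:50 pm-9:20 pm.
Combining gives A △ B.

6:05 am-8:25 am, 9:25 am-10:05 am, 11:10 am-11:20 am, 1:10 pm-1:25 pm, 3:50 pm-4:00 pm, 4:25 pm-7:55 pm, 8:50 pm-9:20 pm, 10:40 pm-11:20 pm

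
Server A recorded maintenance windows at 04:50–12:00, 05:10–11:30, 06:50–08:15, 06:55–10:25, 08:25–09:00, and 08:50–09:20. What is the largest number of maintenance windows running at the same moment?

5

At 08:50, 5 of the intervals are simultaneously active.
No point has more.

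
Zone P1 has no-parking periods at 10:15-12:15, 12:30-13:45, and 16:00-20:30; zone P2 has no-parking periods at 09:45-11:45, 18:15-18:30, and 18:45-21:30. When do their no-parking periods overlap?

10:15–12:15 meets the second set on 10:15–11:45.
12:30–13:45: no overlap with the second set.
16:00–20:30 meets the second set on 18:15–18:30, 18:45–20:30.

10:15–11:45, 18:15–18:30, 18:45–20:30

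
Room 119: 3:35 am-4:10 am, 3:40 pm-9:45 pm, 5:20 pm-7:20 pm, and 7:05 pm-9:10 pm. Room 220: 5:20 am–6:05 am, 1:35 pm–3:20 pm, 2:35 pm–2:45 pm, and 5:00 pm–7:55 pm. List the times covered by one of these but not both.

First set merges to 3:35 am-4:10 am, 3:40 pm-9:45 pm.
Second set merges to 5:20 am-6:05 am, 1:35 pm-3:20 pm, 5:00 pm-7:55 pm.
A \ B = 3:35 am-4:10 am, 3:40 pm-5:00 pm, 7:55 pm-9:45 pm.
B \ A = 5:20 am-6:05 am, 1:35 pm-3:20 pm.
Union of the two gives the symmetric difference.

3:35 am-4:10 am, 5:20 am-6:05 am, 1:35 pm-3:20 pm, 3:40 pm-5:00 pm, 7:55 pm-9:45 pm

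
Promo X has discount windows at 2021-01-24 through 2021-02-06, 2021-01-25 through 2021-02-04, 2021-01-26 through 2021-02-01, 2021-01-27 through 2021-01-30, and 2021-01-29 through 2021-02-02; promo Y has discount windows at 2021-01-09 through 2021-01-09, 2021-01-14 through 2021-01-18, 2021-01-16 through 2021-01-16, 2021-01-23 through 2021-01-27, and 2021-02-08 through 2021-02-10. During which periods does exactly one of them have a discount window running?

First set merges to 2021-01-24 through 2021-02-06.
Second set merges to 2021-01-09 through 2021-01-09, 2021-01-14 through 2021-01-18, 2021-01-23 through 2021-01-27, 2021-02-08 through 2021-02-10.
A \ B = 2021-01-28 through 2021-02-06.
B \ A = 2021-01-09 through 2021-01-09, 2021-01-14 through 2021-01-18, 2021-01-23 through 2021-01-23, 2021-02-08 through 2021-02-10.
Union of the two gives the symmetric difference.

2021-01-09 through 2021-01-09, 2021-01-14 through 2021-01-18, 2021-01-23 through 2021-01-23, 2021-01-28 through 2021-02-06, 2021-02-08 through 2021-02-10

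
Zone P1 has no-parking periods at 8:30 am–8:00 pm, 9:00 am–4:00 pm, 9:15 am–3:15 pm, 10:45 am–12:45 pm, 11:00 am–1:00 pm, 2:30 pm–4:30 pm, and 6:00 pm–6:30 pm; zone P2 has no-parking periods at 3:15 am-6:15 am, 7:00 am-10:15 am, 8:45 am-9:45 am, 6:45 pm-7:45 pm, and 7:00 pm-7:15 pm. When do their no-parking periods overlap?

8:30 am–10:15 am, 6:45 pm–7:45 pm

A, merged: 8:30 am–8:00 pm.
B, merged: 3:15 am–6:15 am, 7:00 am–10:15 am, 6:45 pm–7:45 pm.
8:30 am–8:00 pm meets the second set on 8:30 am–10:15 am, 6:45 pm–7:45 pm.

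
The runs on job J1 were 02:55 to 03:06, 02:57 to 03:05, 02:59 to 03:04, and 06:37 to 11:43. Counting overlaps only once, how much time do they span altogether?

5 h 17 min

Merged: 02:55–03:06, 06:37–11:43.
Lengths: 11 min + 5 h 6 min = 5 h 17 min.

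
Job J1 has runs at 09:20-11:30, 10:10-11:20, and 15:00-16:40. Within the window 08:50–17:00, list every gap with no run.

Covered (merged): 09:20–11:30, 15:00–16:40.
Gaps within 08:50–17:00: 08:50–09:20, 11:30–15:00, 16:40–17:00.

08:50–09:20, 11:30–15:00, 16:40–17:00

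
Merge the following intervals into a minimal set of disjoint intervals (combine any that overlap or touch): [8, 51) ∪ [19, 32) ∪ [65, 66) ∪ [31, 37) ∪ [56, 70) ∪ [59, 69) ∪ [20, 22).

Sort by start: [8, 51), [19, 32), [20, 22), [31, 37), [56, 70), [59, 69), [65, 66).
[19, 32) overlaps/touches [8, 51) → extend to [8, 51).
[20, 22) overlaps/touches [8, 51) → extend to [8, 51).
[31, 37) overlaps/touches [8, 51) → extend to [8, 51).
[56, 70) is disjoint → start new block.
[59, 69) overlaps/touches [56, 70) → extend to [56, 70).
[65, 66) overlaps/touches [56, 70) → extend to [56, 70).

[8, 51) ∪ [56, 70)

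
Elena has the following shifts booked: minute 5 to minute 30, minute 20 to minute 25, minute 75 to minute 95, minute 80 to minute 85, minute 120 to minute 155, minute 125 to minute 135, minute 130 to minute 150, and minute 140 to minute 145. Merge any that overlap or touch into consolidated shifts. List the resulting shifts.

minute 20 to minute 25 overlaps/touches minute 5 to minute 30 → extend to minute 5 to minute 30.
minute 75 to minute 95 is disjoint → start new block.
minute 80 to minute 85 overlaps/touches minute 75 to minute 95 → extend to minute 75 to minute 95.
minute 120 to minute 155 is disjoint → start new block.
minute 125 to minute 135 overlaps/touches minute 120 to minute 155 → extend to minute 120 to minute 155.
minute 130 to minute 150 overlaps/touches minute 120 to minute 155 → extend to minute 120 to minute 155.
minute 140 to minute 145 overlaps/touches minute 120 to minute 155 → extend to minute 120 to minute 155.

minute 5 to minute 30, minute 75 to minute 95, minute 120 to minute 155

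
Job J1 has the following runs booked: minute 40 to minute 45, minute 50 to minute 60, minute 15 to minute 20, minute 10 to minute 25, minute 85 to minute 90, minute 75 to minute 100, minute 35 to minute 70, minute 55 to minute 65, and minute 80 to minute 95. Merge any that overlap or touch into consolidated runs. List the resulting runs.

minute 10 to minute 25, minute 35 to minute 70, minute 75 to minute 100

Sort by start: minute 10 to minute 25, minute 15 to minute 20, minute 35 to minute 70, minute 40 to minute 45, minute 50 to minute 60, minute 55 to minute 65, minute 75 to minute 100, minute 80 to minute 95, minute 85 to minute 90.
minute 15 to minute 20 overlaps/touches minute 10 to minute 25 → extend to minute 10 to minute 25.
minute 35 to minute 70 is disjoint → start new block.
minute 40 to minute 45 overlaps/touches minute 35 to minute 70 → extend to minute 35 to minute 70.
minute 50 to minute 60 overlaps/touches minute 35 to minute 70 → extend to minute 35 to minute 70.
minute 55 to minute 65 overlaps/touches minute 35 to minute 70 → extend to minute 35 to minute 70.
minute 75 to minute 100 is disjoint → start new block.
minute 80 to minute 95 overlaps/touches minute 75 to minute 100 → extend to minute 75 to minute 100.
minute 85 to minute 90 overlaps/touches minute 75 to minute 100 → extend to minute 75 to minute 100.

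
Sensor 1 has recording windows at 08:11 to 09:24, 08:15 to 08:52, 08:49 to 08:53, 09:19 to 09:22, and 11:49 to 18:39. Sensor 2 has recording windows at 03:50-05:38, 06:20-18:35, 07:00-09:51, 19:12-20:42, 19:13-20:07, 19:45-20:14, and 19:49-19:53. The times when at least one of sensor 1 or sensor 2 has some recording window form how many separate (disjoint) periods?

First set merges to 08:11–09:24, 11:49–18:39.
Second set merges to 03:50–05:38, 06:20–18:35, 19:12–20:42.
A ∪ B = 03:50–05:38, 06:20–18:39, 19:12–20:42.
That is 3 disjoint pieces.

3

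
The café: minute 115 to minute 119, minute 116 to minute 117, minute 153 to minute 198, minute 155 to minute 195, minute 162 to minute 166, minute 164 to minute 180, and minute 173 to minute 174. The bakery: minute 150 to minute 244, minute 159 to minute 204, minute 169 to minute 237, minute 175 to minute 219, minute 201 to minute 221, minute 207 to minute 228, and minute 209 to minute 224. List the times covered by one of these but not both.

minute 115 to minute 119, minute 150 to minute 153, minute 198 to minute 244

First set merges to minute 115 to minute 119, minute 153 to minute 198.
Second set merges to minute 150 to minute 244.
A \ B = minute 115 to minute 119.
B \ A = minute 150 to minute 153, minute 198 to minute 244.
Union of the two gives the symmetric difference.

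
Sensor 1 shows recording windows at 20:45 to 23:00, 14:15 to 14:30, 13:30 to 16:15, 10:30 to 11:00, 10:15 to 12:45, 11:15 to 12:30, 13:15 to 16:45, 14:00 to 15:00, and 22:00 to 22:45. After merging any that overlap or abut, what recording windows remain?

Sort by start: 10:15–12:45, 10:30–11:00, 11:15–12:30, 13:15–16:45, 13:30–16:15, 14:00–15:00, 14:15–14:30, 20:45–23:00, 22:00–22:45.
10:30–11:00 overlaps/touches 10:15–12:45 → extend to 10:15–12:45.
11:15–12:30 overlaps/touches 10:15–12:45 → extend to 10:15–12:45.
13:15–16:45 is disjoint → start new block.
13:30–16:15 overlaps/touches 13:15–16:45 → extend to 13:15–16:45.
14:00–15:00 overlaps/touches 13:15–16:45 → extend to 13:15–16:45.
14:15–14:30 overlaps/touches 13:15–16:45 → extend to 13:15–16:45.
20:45–23:00 is disjoint → start new block.
22:00–22:45 overlaps/touches 20:45–23:00 → extend to 20:45–23:00.

10:15–12:45, 13:15–16:45, 20:45–23:00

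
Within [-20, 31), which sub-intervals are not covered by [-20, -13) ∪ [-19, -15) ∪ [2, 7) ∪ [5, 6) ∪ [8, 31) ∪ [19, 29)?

After merging, the occupied span is [-20, -13), [2, 7), [8, 31).
Uncovered inside [-20, 31): [-13, 2), [7, 8).

[-13, 2) ∪ [7, 8)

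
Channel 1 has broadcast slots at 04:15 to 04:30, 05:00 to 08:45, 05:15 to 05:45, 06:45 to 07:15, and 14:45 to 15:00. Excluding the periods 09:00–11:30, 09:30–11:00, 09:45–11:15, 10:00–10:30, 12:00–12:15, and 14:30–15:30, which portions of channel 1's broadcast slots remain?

04:15–04:30, 05:00–08:45

First set merges to 04:15–04:30, 05:00–08:45, 14:45–15:00.
Second set merges to 09:00–11:30, 12:00–12:15, 14:30–15:30.
04:15–04:30: nothing removed.
05:00–08:45: nothing removed.
14:45–15:00: entirely removed.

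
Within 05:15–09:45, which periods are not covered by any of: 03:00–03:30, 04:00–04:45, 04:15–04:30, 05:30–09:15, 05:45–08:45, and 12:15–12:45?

05:15–05:30, 09:15–09:45

The merged coverage is 03:00–03:30, 04:00–04:45, 05:30–09:15, 12:15–12:45.
Uncovered inside 05:15–09:45: 05:15–05:30, 09:15–09:45.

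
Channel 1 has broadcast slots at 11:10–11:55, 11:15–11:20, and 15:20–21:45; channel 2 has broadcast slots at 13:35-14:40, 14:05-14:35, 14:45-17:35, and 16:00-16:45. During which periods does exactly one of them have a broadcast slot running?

11:10-11:55, 13:35-14:40, 14:45-15:20, 17:35-21:45

A, merged: 11:10-11:55, 15:20-21:45.
B, merged: 13:35-14:40, 14:45-17:35.
Only in the first: 11:10-11:55, 17:35-21:45.
Only in the second: 13:35-14:40, 14:45-15:20.
Together these are the periods covered by exactly one.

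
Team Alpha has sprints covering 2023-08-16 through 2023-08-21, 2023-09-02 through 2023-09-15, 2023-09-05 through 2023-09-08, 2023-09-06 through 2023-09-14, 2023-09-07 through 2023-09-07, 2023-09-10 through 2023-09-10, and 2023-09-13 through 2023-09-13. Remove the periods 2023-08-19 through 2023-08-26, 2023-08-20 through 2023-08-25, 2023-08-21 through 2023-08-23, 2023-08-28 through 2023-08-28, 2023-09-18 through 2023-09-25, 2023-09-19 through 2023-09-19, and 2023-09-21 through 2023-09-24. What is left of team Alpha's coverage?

Merge the first list: 2023-08-16 through 2023-08-21, 2023-09-02 through 2023-09-15.
Merge the second list: 2023-08-19 through 2023-08-26, 2023-08-28 through 2023-08-28, 2023-09-18 through 2023-09-25.
2023-08-16 through 2023-08-21 minus B → 2023-08-16 through 2023-08-18.
2023-09-02 through 2023-09-15: no B overlap → unchanged.

2023-08-16 through 2023-08-18, 2023-09-02 through 2023-09-15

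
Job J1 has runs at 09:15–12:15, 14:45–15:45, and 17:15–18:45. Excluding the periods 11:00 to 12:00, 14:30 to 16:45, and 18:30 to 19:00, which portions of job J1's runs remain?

09:15–11:00, 12:00–12:15, 17:15–18:30

09:15–12:15 minus B → 09:15–11:00, 12:00–12:15.
14:45–15:45: fully covered by B → removed.
17:15–18:45 minus B → 17:15–18:30.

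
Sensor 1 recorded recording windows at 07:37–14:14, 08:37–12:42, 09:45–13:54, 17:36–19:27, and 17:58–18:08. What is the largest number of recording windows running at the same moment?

3

Walk the sorted start/end points keeping a running depth.
The depth first hits 3 at 09:45.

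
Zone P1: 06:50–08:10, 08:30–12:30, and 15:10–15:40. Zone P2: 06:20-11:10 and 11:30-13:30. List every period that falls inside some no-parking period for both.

06:50-08:10, 08:30-11:10, 11:30-12:30

06:50-08:10 meets the second set on 06:50-08:10.
08:30-12:30 meets the second set on 08:30-11:10, 11:30-12:30.
15:10-15:40: no overlap with the second set.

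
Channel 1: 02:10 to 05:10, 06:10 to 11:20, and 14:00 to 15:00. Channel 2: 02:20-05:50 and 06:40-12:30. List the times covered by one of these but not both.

Only in the first: 02:10–02:20, 06:10–06:40, 14:00–15:00.
Only in the second: 05:10–05:50, 11:20–12:30.
Together these are the periods covered by exactly one.

02:10–02:20, 05:10–05:50, 06:10–06:40, 11:20–12:30, 14:00–15:00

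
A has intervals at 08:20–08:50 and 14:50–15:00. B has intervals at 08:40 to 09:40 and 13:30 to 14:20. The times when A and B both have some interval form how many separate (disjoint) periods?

A ∩ B = 08:40-08:50.
That is 1 disjoint piece.

1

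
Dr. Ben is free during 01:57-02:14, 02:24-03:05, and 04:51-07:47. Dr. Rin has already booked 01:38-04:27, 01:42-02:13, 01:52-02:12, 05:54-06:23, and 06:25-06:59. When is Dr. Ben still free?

B, merged: 01:38–04:27, 05:54–06:23, 06:25–06:59.
01:57–02:14: entirely removed.
02:24–03:05: entirely removed.
04:51–07:47 \ B = 04:51–05:54, 06:23–06:25, 06:59–07:47.

04:51–05:54, 06:23–06:25, 06:59–07:47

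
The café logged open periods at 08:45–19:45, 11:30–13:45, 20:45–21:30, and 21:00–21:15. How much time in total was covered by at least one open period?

Merged: 08:45-19:45, 20:45-21:30.
Lengths: 11 h + 45 min = 11 h 45 min.

11 h 45 min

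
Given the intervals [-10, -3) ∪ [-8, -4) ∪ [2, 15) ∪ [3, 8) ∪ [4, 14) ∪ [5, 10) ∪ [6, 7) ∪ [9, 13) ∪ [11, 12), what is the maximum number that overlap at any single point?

Sweep endpoints in order; track running count of active intervals.
Peak of 5 reached at 6.

5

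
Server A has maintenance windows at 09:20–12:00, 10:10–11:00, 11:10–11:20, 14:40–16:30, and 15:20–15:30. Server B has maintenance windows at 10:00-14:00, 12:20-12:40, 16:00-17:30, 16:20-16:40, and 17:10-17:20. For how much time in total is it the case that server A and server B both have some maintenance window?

Merge the first list: 09:20–12:00, 14:40–16:30.
Merge the second list: 10:00–14:00, 16:00–17:30.
A ∩ B = 10:00–12:00, 16:00–16:30.
Total: 2 h + 30 min = 2 h 30 min.

2 h 30 min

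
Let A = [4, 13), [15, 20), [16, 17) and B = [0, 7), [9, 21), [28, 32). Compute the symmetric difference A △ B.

[0, 4) ∪ [7, 9) ∪ [13, 15) ∪ [20, 21) ∪ [28, 32)

A, merged: [4, 13), [15, 20).
A \ B = [7, 9).
B \ A = [0, 4), [13, 15), [20, 21), [28, 32).
Union of the two gives the symmetric difference.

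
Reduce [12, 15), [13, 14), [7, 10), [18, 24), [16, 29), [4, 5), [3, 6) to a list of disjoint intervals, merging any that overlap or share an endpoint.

[3, 6) ∪ [7, 10) ∪ [12, 15) ∪ [16, 29)

Sort by start: [3, 6), [4, 5), [7, 10), [12, 15), [13, 14), [16, 29), [18, 24).
[4, 5) overlaps/touches [3, 6) → extend to [3, 6).
[7, 10) is disjoint → start new block.
[12, 15) is disjoint → start new block.
[13, 14) overlaps/touches [12, 15) → extend to [12, 15).
[16, 29) is disjoint → start new block.
[18, 24) overlaps/touches [16, 29) → extend to [16, 29).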